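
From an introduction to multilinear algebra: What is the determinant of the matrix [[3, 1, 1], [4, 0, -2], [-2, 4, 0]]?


Expanding along the first row, det(A) = a11*M_11 - a12*M_12 + a13*M_13, where M_1j is the (1,j) minor.
Minor M_11 = 0*0 - -2*4 = 8
Minor M_12 = 4*0 - -2*-2 = -4
Minor M_13 = 4*4 - 0*-2 = 16
det = 3*(8) - 1*(-4) + 1*(16)
    = 24 - -4 + 16
    = 44

44


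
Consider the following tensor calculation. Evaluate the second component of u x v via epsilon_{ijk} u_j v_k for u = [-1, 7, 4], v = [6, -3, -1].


(u x v)_2 = sum_{j,k} epsilon_{2jk} u_j v_k. Only permutations of (1,2,3) contribute; the two non-zero terms are:
eps_{213} u_1 v_3 = -1 * -1 * -1 = -1
eps_{231} u_3 v_1 = 1 * 4 * 6 = 24
(u x v)_2 = 23

23


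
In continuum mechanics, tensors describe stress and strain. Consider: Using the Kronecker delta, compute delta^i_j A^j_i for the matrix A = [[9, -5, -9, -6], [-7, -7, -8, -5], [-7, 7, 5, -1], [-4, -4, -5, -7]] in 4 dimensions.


The contraction (trace) of a rank-2 tensor is the sum of its diagonal elements.
Diagonal entries: A[1,1] = 9, A[2,2] = -7, A[3,3] = 5, A[4,4] = -7
Tr(A) = 9 + -7 + 5 + -7 = 0

0


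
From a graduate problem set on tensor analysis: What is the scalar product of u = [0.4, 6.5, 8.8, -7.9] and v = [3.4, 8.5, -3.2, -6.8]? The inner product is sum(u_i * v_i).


The inner product u . v = sum of u_i * v_i.
Term-by-term: 0.4 * 3.4, 6.5 * 8.5, 8.8 * -3.2, -7.9 * -6.8
Products: 1.36, 55.25, -28.16, 53.72
Sum = 1.36 + 55.25 + -28.16 + 53.72 = 82.17

82.17


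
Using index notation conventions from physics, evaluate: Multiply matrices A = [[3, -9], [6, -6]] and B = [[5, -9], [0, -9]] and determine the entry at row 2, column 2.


(AB)_{ij} = sum_k A_{ik} B_{kj}.
For i=2, j=2:
A_{21} * B_{12} = 6 * -9 = -54
A_{22} * B_{22} = -6 * -9 = 54
Sum = -54 + 54 = 0

0


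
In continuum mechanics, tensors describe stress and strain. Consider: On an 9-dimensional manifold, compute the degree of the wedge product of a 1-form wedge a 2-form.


The degree of a wedge product is the sum of the degrees of the individual forms.
Degrees: 1, 2
Total degree = 1 + 2 = 3

3


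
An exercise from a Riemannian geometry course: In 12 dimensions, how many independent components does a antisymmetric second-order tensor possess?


A antisymmetric rank-2 tensor in d dimensions has d(d-1)/2 independent components.
d = 12
d(d-1)/2 = 12 * 11 / 2 = 132 / 2 = 66

66


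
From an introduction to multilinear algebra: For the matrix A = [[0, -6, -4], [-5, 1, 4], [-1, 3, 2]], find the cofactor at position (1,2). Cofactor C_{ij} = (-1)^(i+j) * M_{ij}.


To find cofactor C_{12}, delete row 1 and column 2.
The resulting 2x2 submatrix is: [[-5, 4], [-1, 2]]
Minor M_{12} = -5*2 - 4*-1
  = -10 - -4 = -6
Sign = (-1)^(1+2) = (-1)^3 = -1
Cofactor C_{12} = -1 * -6 = 6

6


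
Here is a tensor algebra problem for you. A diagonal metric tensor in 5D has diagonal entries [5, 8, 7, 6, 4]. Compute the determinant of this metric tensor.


For a diagonal metric, the determinant is the product of diagonal entries.
Diagonal entries: 5, 8, 7, 6, 4
det(g) = 5 * 8 * 7 * 6 * 4 = 6720

6720


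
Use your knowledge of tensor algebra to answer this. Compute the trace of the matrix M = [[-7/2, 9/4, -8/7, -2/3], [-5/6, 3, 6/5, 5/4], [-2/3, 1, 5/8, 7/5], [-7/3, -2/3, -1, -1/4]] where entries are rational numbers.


The trace is the sum of diagonal entries.
Diagonal: M[1,1] = -7/2, M[2,2] = 3, M[3,3] = 5/8, M[4,4] = -1/4
Tr(M) = -7/2 + 3 + 5/8 + -1/4
Computing step by step:
After adding M[1,1]: -7/2
After adding M[2,2]: -1/2
After adding M[3,3]: 1/8
After adding M[4,4]: -1/8
Tr(M) = -1/8

-1/8


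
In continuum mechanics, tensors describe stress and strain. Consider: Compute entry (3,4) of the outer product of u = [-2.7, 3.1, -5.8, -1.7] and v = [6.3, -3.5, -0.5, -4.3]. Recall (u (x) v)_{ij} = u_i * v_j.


The outer product entry T_{ij} = u_i * v_j.
We need i=3, j=4.
u_3 = -5.8, v_4 = -4.3
T_{3,4} = -5.8 * -4.3 = 24.94

24.94


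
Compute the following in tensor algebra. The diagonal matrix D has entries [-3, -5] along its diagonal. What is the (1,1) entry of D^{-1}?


For a diagonal matrix, the inverse has entries (D^{-1})_{ii} = 1/d_{ii}.
The diagonal entries are: d_{11} = -3, d_{22} = -5
We need (D^{-1})_{11} = 1/d_{11} = 1/-3 = -1/3

-1/3


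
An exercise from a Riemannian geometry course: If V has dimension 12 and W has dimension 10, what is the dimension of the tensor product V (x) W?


The dimension of a tensor product is the product of dimensions.
dim(V) = 12, dim(W) = 10
dim(V (x) W) = 12 * 10 = 120

120


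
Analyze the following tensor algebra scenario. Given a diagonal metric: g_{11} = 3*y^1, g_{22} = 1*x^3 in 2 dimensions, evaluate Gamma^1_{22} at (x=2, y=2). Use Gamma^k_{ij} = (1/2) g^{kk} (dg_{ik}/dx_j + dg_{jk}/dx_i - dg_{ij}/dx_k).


For a diagonal metric, Gamma^k_{ij} = (1/2) g^{kk} (dg_{ik}/dx_j + dg_{jk}/dx_i - dg_{ij}/dx_k).
The metric is diagonal, so g_{ab} = 0 for a != b.
At the given point: g_{11} = 6, g_{22} = 8
g^{11} = 1/6
dg_{21}/dx_2 = 0 (off-diagonal)
dg_{21}/dx_2 = 0 (off-diagonal)
dg_{22}/dx_1 = dg_{22}/dx_1 = 12
Numerator = 0 + 0 - 12 = -12
Gamma^1_{22} = -12 / (2 * 6) = -1

-1


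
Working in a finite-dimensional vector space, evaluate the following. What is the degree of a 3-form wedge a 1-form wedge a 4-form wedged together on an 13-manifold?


The degree of a wedge product is the sum of the degrees of the individual forms.
Degrees: 3, 1, 4
Total degree = 3 + 1 + 4 = 8

8


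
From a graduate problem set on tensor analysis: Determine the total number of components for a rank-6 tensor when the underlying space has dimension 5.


The number of components of a rank-r tensor in d dimensions is d^r.
Here d = 5 and r = 6.
5^6 = 15625

15625


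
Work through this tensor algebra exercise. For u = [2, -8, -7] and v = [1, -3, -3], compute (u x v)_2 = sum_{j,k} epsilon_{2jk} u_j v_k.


(u x v)_2 = sum_{j,k} epsilon_{2jk} u_j v_k. Only permutations of (1,2,3) contribute; the two non-zero terms are:
eps_{213} u_1 v_3 = -1 * 2 * -3 = 6
eps_{231} u_3 v_1 = 1 * -7 * 1 = -7
(u x v)_2 = -1

-1


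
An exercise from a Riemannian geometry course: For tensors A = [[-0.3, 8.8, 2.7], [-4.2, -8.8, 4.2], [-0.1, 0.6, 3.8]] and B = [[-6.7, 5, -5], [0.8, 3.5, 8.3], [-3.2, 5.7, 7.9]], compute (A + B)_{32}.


Tensor addition is component-wise: (A + B)_{ij} = A_{ij} + B_{ij}.
A_{32} = 0.6
B_{32} = 5.7
(A + B)_{32} = 0.6 + 5.7 = 6.3

6.3


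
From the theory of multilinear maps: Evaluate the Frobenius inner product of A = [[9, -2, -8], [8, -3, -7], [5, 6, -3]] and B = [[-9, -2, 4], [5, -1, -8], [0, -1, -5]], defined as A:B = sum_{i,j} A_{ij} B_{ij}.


A:B = sum over all i,j of A_{ij} * B_{ij}.
Row 1: 9*-9=-81, -2*-2=4, -8*4=-32 => row sum = -109
Row 2: 8*5=40, -3*-1=3, -7*-8=56 => row sum = 99
Row 3: 5*0=0, 6*-1=-6, -3*-5=15 => row sum = 9
Total = -109 + 99 + 9 = -1

-1


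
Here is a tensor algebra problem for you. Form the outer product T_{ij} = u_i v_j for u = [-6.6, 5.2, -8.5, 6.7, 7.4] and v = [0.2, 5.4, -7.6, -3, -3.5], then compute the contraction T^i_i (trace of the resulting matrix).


The outer product gives T_{ij} = u_i v_j.
The trace (contraction) is Tr(T) = sum_i T_{ii} = sum_i u_i v_i.
Diagonal entries:
T_{11} = u_1 * v_1 = -6.6 * 0.2 = -1.32
T_{22} = u_2 * v_2 = 5.2 * 5.4 = 28.08
T_{33} = u_3 * v_3 = -8.5 * -7.6 = 64.6
T_{44} = u_4 * v_4 = 6.7 * -3 = -20.1
T_{55} = u_5 * v_5 = 7.4 * -3.5 = -25.9
Tr(T) = -1.32 + 28.08 + 64.6 + -20.1 + -25.9 = 45.36

45.36


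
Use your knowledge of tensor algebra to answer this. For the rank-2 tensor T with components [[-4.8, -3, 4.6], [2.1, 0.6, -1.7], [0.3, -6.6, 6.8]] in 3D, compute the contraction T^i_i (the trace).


The contraction (trace) of a rank-2 tensor is the sum of its diagonal elements.
Diagonal entries: A[1,1] = -4.8, A[2,2] = 0.6, A[3,3] = 6.8
Tr(A) = -4.8 + 0.6 + 6.8 = 2.6

2.6


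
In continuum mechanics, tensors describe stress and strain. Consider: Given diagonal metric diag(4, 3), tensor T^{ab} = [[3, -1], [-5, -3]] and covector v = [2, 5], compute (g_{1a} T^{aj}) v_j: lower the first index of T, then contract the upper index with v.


Step 1: lower the first index. For a diagonal metric, g_{ia} T^{aj} = g_{ii} T^{ij} (no sum on i).
g_{11} = 4
S_1{}^1 = 4 * T^{11} = 4 * 3 = 12
S_1{}^2 = 4 * T^{12} = 4 * -1 = -4
Step 2: contract S_1{}^j with v_j.
S_1{}^1 * v_1 = 12 * 2 = 24
S_1{}^2 * v_2 = -4 * 5 = -20
Result = 24 + -20 = 4

4


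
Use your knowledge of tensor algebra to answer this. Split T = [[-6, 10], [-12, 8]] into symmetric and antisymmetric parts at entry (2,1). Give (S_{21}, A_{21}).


T_{21} = -12
T_{12} = 10
S_{21} = (-12 + 10)/2 = -2/2 = -1
A_{21} = (-12 - 10)/2 = -22/2 = -11
Check: S + A = -1 + -11 = -12 = T_{21}.

(-1, -11)


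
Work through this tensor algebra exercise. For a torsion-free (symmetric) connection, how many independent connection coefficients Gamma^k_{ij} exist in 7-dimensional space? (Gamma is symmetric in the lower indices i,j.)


Christoffel symbols Gamma^k_{ij} are symmetric in i,j, so there are d * d(d+1)/2 independent symbols.
d = 7
d(d+1)/2 = 7 * 8 / 2 = 28
Total = 7 * 28 = 196

196


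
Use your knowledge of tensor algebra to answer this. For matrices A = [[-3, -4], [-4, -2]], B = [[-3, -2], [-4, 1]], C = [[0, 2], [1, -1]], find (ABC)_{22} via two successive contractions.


(ABC)_{22} = sum_m (AB)_{2m} C_{m2}. First compute row 2 of AB.
(AB)_{21} = -4*-3 + -2*-4 = 20
(AB)_{22} = -4*-2 + -2*1 = 6
Now contract with column 2 of C:
(AB)_{21} * C_{12} = 20 * 2 = 40
(AB)_{22} * C_{22} = 6 * -1 = -6
(ABC)_{22} = 40 + -6 = 34

34


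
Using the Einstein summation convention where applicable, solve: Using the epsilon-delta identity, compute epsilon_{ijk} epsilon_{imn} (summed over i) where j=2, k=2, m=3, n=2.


Using the identity: epsilon_{ijk} epsilon_{imn} = delta_{jm} delta_{kn} - delta_{jn} delta_{km}.
delta_{23} = 0
delta_{22} = 1
delta_{22} = 1
delta_{23} = 0
Result = 0 * 1 - 1 * 0 = 0 - 0 = 0

0


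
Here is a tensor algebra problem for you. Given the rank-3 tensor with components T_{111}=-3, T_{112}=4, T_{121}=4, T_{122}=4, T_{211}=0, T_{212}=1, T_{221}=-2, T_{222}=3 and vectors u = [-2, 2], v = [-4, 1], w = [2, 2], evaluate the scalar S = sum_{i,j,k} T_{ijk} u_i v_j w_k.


S = sum over i,j,k of T_{ijk} u_i v_j w_k. Expanding all 8 terms:
T_{111}*u_1*v_1*w_1 = -3*-2*-4*2 = -48  (running total: -48)
T_{112}*u_1*v_1*w_2 = 4*-2*-4*2 = 64  (running total: 16)
T_{121}*u_1*v_2*w_1 = 4*-2*1*2 = -16  (running total: 0)
T_{122}*u_1*v_2*w_2 = 4*-2*1*2 = -16  (running total: -16)
T_{211}*u_2*v_1*w_1 = 0*2*-4*2 = 0  (running total: -16)
T_{212}*u_2*v_1*w_2 = 1*2*-4*2 = -16  (running total: -32)
T_{221}*u_2*v_2*w_1 = -2*2*1*2 = -8  (running total: -40)
T_{222}*u_2*v_2*w_2 = 3*2*1*2 = 12  (running total: -28)
S = -28

-28


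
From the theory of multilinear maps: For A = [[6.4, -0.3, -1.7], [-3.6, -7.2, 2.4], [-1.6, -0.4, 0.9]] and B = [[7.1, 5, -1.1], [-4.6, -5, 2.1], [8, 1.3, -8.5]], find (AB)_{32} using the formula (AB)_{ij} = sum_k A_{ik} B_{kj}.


(AB)_{ij} = sum_k A_{ik} B_{kj}.
For i=3, j=2:
A_{31} * B_{12} = -1.6 * 5 = -8
A_{32} * B_{22} = -0.4 * -5 = 2
A_{33} * B_{32} = 0.9 * 1.3 = 1.17
Sum = -8 + 2 + 1.17 = -4.83

-4.83


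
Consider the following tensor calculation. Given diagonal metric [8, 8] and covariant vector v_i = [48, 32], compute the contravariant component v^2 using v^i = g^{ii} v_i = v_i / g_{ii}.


To raise an index with a diagonal metric: v^i = v_i / g_{ii}.
For index 2: v_2 = 32, g_{22} = 8
v^2 = 32 / 8 = 4

4


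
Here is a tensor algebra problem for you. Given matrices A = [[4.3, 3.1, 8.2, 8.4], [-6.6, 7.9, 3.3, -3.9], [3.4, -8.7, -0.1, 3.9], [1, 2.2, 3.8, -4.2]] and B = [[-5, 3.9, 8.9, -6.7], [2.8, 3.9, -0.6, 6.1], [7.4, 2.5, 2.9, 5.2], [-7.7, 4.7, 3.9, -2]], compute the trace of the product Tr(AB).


Tr(AB) = sum_i (AB)_{ii} where (AB)_{ii} = sum_k A_{ik} B_{ki}.
(AB)_{11} = 4.3*-5 + 3.1*2.8 + 8.2*7.4 + 8.4*-7.7 = -16.82
(AB)_{22} = -6.6*3.9 + 7.9*3.9 + 3.3*2.5 + -3.9*4.7 = -5.01
(AB)_{33} = 3.4*8.9 + -8.7*-0.6 + -0.1*2.9 + 3.9*3.9 = 50.4
(AB)_{44} = 1*-6.7 + 2.2*6.1 + 3.8*5.2 + -4.2*-2 = 34.88
Tr(AB) = -16.82 + -5.01 + 50.4 + 34.88 = 63.45

63.45


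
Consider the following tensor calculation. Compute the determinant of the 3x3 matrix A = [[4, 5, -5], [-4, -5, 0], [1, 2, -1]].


Expanding along the first row, det(A) = a11*M_11 - a12*M_12 + a13*M_13, where M_1j is the (1,j) minor.
Minor M_11 = -5*-1 - 0*2 = 5
Minor M_12 = -4*-1 - 0*1 = 4
Minor M_13 = -4*2 - -5*1 = -3
det = 4*(5) - 5*(4) + -5*(-3)
    = 20 - 20 + 15
    = 15

15


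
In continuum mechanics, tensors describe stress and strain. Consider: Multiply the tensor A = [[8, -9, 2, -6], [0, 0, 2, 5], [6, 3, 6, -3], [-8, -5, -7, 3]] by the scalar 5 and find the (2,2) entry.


Scalar multiplication: (cA)_{ij} = c * A_{ij}.
c = 5
A_{22} = 0
(cA)_{22} = 5 * 0 = 0

0


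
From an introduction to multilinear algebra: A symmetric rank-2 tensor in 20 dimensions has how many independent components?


A symmetric rank-2 tensor in d dimensions has d(d+1)/2 independent components.
d = 20
d(d+1)/2 = 20 * 21 / 2 = 420 / 2 = 210

210


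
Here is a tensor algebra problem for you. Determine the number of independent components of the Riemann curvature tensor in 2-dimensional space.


The Riemann tensor in d dimensions has d^2(d^2 - 1)/12 independent components.
d = 2, so d^2 = 4
d^2 - 1 = 3
d^2(d^2 - 1) = 4 * 3 = 12
Divide by 12: 12 / 12 = 1

1


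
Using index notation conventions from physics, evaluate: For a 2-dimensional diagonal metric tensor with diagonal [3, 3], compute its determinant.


For a diagonal metric, the determinant is the product of diagonal entries.
Diagonal entries: 3, 3
det(g) = 3 * 3 = 9

9


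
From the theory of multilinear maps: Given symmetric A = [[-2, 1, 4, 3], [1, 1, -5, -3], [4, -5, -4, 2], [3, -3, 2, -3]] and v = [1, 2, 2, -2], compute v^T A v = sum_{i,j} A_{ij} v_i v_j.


First compute Av:
(Av)_1 = -2*1 + 1*2 + 4*2 + 3*-2 = 2
(Av)_2 = 1*1 + 1*2 + -5*2 + -3*-2 = -1
(Av)_3 = 4*1 + -5*2 + -4*2 + 2*-2 = -18
(Av)_4 = 3*1 + -3*2 + 2*2 + -3*-2 = 7
Av = [2, -1, -18, 7]
Then v^T (Av) = 1*2 + 2*-1 + 2*-18 + -2*7
= 2 + -2 + -36 + -14 = -50

-50


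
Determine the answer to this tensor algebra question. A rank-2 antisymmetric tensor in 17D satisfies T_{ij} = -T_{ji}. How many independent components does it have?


An antisymmetric rank-2 tensor satisfies A_{ij} = -A_{ji}, so diagonal entries are zero.
The independent components are the upper-triangular entries: C(n, 2) = n(n-1)/2.
n = 17
C(17, 2) = 17 * 16 / 2 = 272 / 2 = 136

136


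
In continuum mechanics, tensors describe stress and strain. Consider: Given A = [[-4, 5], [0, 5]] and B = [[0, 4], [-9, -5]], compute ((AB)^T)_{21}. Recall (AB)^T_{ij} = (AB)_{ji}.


(AB)^T_{ij} = (AB)_{ji} = sum_k A_{jk} B_{ki}.
For i=2, j=1 we need (AB)_{12}:
A_{11} * B_{12} = -4 * 4 = -16
A_{12} * B_{22} = 5 * -5 = -25
Sum = -16 + -25 = -41

-41


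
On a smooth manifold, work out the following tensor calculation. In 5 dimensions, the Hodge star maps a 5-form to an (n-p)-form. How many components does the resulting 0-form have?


The Hodge dual of a p-form on an n-dimensional manifold is an (n-p)-form.
n = 5, p = 5, so dual degree = 5 - 5 = 0
The number of components is C(n, n-p) = C(5, 0) = 1

1


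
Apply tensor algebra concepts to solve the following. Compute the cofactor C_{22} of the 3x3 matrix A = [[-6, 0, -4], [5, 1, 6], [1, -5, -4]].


To find cofactor C_{22}, delete row 2 and column 2.
The resulting 2x2 submatrix is: [[-6, -4], [1, -4]]
Minor M_{22} = -6*-4 - -4*1
  = 24 - -4 = 28
Sign = (-1)^(2+2) = (-1)^4 = 1
Cofactor C_{22} = 1 * 28 = 28

28


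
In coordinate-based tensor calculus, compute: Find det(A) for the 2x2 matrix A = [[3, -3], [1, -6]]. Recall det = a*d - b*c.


For a 2x2 matrix [[a, b], [c, d]], det = a*d - b*c.
a = 3, b = -3, c = 1, d = -6
a*d = 3 * -6 = -18
b*c = -3 * 1 = -3
det = -18 - -3 = -15

-15


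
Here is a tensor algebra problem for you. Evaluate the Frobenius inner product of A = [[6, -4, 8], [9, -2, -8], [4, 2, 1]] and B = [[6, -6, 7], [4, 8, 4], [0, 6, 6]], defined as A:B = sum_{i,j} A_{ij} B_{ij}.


A:B = sum over all i,j of A_{ij} * B_{ij}.
Row 1: 6*6=36, -4*-6=24, 8*7=56 => row sum = 116
Row 2: 9*4=36, -2*8=-16, -8*4=-32 => row sum = -12
Row 3: 4*0=0, 2*6=12, 1*6=6 => row sum = 18
Total = 116 + -12 + 18 = 122

122


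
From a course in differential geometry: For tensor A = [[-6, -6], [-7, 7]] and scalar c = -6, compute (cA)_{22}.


Scalar multiplication: (cA)_{ij} = c * A_{ij}.
c = -6
A_{22} = 7
(cA)_{22} = -6 * 7 = -42

-42


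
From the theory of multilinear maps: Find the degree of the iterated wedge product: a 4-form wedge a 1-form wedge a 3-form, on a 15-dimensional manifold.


The degree of a wedge product is the sum of the degrees of the individual forms.
Degrees: 4, 1, 3
Total degree = 4 + 1 + 3 = 8

8


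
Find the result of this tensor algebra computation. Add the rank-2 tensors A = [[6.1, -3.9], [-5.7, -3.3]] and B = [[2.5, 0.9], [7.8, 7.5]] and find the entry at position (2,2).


Tensor addition is component-wise: (A + B)_{ij} = A_{ij} + B_{ij}.
A_{22} = -3.3
B_{22} = 7.5
(A + B)_{22} = -3.3 + 7.5 = 4.2

4.2


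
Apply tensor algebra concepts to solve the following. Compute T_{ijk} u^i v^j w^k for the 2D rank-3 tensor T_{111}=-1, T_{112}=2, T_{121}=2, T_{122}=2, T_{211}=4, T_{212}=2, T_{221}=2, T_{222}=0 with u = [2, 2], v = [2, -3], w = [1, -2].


S = sum over i,j,k of T_{ijk} u_i v_j w_k. Expanding all 8 terms:
T_{111}*u_1*v_1*w_1 = -1*2*2*1 = -4  (running total: -4)
T_{112}*u_1*v_1*w_2 = 2*2*2*-2 = -16  (running total: -20)
T_{121}*u_1*v_2*w_1 = 2*2*-3*1 = -12  (running total: -32)
T_{122}*u_1*v_2*w_2 = 2*2*-3*-2 = 24  (running total: -8)
T_{211}*u_2*v_1*w_1 = 4*2*2*1 = 16  (running total: 8)
T_{212}*u_2*v_1*w_2 = 2*2*2*-2 = -16  (running total: -8)
T_{221}*u_2*v_2*w_1 = 2*2*-3*1 = -12  (running total: -20)
T_{222}*u_2*v_2*w_2 = 0*2*-3*-2 = 0  (running total: -20)
S = -20

-20


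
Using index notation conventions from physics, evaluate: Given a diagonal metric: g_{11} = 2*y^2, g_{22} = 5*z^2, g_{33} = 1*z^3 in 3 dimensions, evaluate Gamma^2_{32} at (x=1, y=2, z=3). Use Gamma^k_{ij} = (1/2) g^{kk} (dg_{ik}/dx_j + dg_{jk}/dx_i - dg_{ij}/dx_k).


For a diagonal metric, Gamma^k_{ij} = (1/2) g^{kk} (dg_{ik}/dx_j + dg_{jk}/dx_i - dg_{ij}/dx_k).
The metric is diagonal, so g_{ab} = 0 for a != b.
At the given point: g_{11} = 8, g_{22} = 45, g_{33} = 27
g^{22} = 1/45
dg_{32}/dx_2 = 0 (off-diagonal)
dg_{22}/dx_3 = dg_{22}/dx_3 = 30
dg_{32}/dx_2 = 0 (off-diagonal)
Numerator = 0 + 30 - 0 = 30
Gamma^2_{32} = 30 / (2 * 45) = 1/3

1/3


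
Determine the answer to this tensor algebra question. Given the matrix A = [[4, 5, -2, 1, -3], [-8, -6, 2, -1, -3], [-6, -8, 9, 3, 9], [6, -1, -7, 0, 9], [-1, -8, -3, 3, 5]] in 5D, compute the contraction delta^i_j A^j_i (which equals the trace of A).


The contraction (trace) of a rank-2 tensor is the sum of its diagonal elements.
Diagonal entries: A[1,1] = 4, A[2,2] = -6, A[3,3] = 9, A[4,4] = 0, A[5,5] = 5
Tr(A) = 4 + -6 + 9 + 0 + 5 = 12

12


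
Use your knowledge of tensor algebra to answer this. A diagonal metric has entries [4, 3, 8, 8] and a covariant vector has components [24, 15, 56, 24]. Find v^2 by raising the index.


To raise an index with a diagonal metric: v^i = v_i / g_{ii}.
For index 2: v_2 = 15, g_{22} = 3
v^2 = 15 / 3 = 5

5


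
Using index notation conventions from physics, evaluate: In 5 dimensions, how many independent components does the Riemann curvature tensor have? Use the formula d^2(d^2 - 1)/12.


The Riemann tensor in d dimensions has d^2(d^2 - 1)/12 independent components.
d = 5, so d^2 = 25
d^2 - 1 = 24
d^2(d^2 - 1) = 25 * 24 = 600
Divide by 12: 600 / 12 = 50

50


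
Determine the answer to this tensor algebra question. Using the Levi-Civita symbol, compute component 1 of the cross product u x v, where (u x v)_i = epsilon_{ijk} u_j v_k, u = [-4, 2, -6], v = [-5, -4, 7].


(u x v)_1 = sum_{j,k} epsilon_{1jk} u_j v_k. Only permutations of (1,2,3) contribute; the two non-zero terms are:
eps_{123} u_2 v_3 = 1 * 2 * 7 = 14
eps_{132} u_3 v_2 = -1 * -6 * -4 = -24
(u x v)_1 = -10

-10


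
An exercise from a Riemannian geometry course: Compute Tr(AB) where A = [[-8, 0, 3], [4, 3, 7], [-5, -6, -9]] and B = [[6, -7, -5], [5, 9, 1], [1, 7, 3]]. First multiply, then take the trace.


Tr(AB) = sum_i (AB)_{ii} where (AB)_{ii} = sum_k A_{ik} B_{ki}.
(AB)_{11} = -8*6 + 0*5 + 3*1 = -45
(AB)_{22} = 4*-7 + 3*9 + 7*7 = 48
(AB)_{33} = -5*-5 + -6*1 + -9*3 = -8
Tr(AB) = -45 + 48 + -8 = -5

-5


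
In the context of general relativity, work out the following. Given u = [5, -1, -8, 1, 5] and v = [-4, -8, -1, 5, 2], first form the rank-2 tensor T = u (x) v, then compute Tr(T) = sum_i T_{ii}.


The outer product gives T_{ij} = u_i v_j.
The trace (contraction) is Tr(T) = sum_i T_{ii} = sum_i u_i v_i.
Diagonal entries:
T_{11} = u_1 * v_1 = 5 * -4 = -20
T_{22} = u_2 * v_2 = -1 * -8 = 8
T_{33} = u_3 * v_3 = -8 * -1 = 8
T_{44} = u_4 * v_4 = 1 * 5 = 5
T_{55} = u_5 * v_5 = 5 * 2 = 10
Tr(T) = -20 + 8 + 8 + 5 + 10 = 11

11


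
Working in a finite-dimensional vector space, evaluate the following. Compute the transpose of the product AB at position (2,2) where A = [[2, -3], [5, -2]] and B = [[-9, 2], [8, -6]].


(AB)^T_{ij} = (AB)_{ji} = sum_k A_{jk} B_{ki}.
For i=2, j=2 we need (AB)_{22}:
A_{21} * B_{12} = 5 * 2 = 10
A_{22} * B_{22} = -2 * -6 = 12
Sum = 10 + 12 = 22

22


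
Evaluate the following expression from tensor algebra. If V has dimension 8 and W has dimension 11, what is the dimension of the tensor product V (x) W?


The dimension of a tensor product is the product of dimensions.
dim(V) = 8, dim(W) = 11
dim(V (x) W) = 8 * 11 = 88

88


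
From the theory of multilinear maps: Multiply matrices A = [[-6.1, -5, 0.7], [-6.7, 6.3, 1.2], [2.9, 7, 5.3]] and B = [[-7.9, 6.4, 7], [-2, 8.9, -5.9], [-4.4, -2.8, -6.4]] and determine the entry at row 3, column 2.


(AB)_{ij} = sum_k A_{ik} B_{kj}.
For i=3, j=2:
A_{31} * B_{12} = 2.9 * 6.4 = 18.56
A_{32} * B_{22} = 7 * 8.9 = 62.3
A_{33} * B_{32} = 5.3 * -2.8 = -14.84
Sum = 18.56 + 62.3 + -14.84 = 66.02

66.02


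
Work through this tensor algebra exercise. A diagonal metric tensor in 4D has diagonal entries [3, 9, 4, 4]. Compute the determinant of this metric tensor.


For a diagonal metric, the determinant is the product of diagonal entries.
Diagonal entries: 3, 9, 4, 4
det(g) = 3 * 9 * 4 * 4 = 432

432


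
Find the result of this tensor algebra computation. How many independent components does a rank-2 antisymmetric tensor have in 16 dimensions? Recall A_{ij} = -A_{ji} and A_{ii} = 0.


An antisymmetric rank-2 tensor satisfies A_{ij} = -A_{ji}, so diagonal entries are zero.
The independent components are the upper-triangular entries: C(n, 2) = n(n-1)/2.
n = 16
C(16, 2) = 16 * 15 / 2 = 240 / 2 = 120

120


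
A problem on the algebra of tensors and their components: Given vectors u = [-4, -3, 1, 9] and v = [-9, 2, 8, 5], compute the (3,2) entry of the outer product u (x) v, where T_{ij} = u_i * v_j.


The outer product entry T_{ij} = u_i * v_j.
We need i=3, j=2.
u_3 = 1, v_2 = 2
T_{3,2} = 1 * 2 = 2

2


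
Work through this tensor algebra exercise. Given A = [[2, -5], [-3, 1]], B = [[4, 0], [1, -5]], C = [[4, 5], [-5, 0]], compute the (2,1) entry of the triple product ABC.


(ABC)_{21} = sum_m (AB)_{2m} C_{m1}. First compute row 2 of AB.
(AB)_{21} = -3*4 + 1*1 = -11
(AB)_{22} = -3*0 + 1*-5 = -5
Now contract with column 1 of C:
(AB)_{21} * C_{11} = -11 * 4 = -44
(AB)_{22} * C_{21} = -5 * -5 = 25
(ABC)_{21} = -44 + 25 = -19

-19


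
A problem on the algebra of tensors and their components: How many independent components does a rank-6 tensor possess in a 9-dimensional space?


The number of components of a rank-r tensor in d dimensions is d^r.
Here d = 9 and r = 6.
9^6 = 531441

531441


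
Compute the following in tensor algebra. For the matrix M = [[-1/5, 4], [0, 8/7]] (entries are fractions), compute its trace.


The trace is the sum of diagonal entries.
Diagonal: M[1,1] = -1/5, M[2,2] = 8/7
Tr(M) = -1/5 + 8/7
Computing step by step:
After adding M[1,1]: -1/5
After adding M[2,2]: 33/35
Tr(M) = 33/35

33/35


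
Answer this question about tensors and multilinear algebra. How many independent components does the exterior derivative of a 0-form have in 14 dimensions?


The exterior derivative of a p-form is a (p+1)-form.
Its number of independent components is C(n, p+1).
n = 14, p+1 = 1
C(14, 1) = 14

14


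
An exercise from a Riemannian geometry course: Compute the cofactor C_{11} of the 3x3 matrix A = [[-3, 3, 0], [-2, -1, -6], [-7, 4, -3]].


To find cofactor C_{11}, delete row 1 and column 1.
The resulting 2x2 submatrix is: [[-1, -6], [4, -3]]
Minor M_{11} = -1*-3 - -6*4
  = 3 - -24 = 27
Sign = (-1)^(1+1) = (-1)^2 = 1
Cofactor C_{11} = 1 * 27 = 27

27


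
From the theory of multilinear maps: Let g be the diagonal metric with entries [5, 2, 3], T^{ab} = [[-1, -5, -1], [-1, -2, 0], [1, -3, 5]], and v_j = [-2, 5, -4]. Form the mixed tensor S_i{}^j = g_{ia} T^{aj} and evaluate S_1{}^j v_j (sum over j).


Step 1: lower the first index. For a diagonal metric, g_{ia} T^{aj} = g_{ii} T^{ij} (no sum on i).
g_{11} = 5
S_1{}^1 = 5 * T^{11} = 5 * -1 = -5
S_1{}^2 = 5 * T^{12} = 5 * -5 = -25
S_1{}^3 = 5 * T^{13} = 5 * -1 = -5
Step 2: contract S_1{}^j with v_j.
S_1{}^1 * v_1 = -5 * -2 = 10
S_1{}^2 * v_2 = -25 * 5 = -125
S_1{}^3 * v_3 = -5 * -4 = 20
Result = 10 + -125 + 20 = -95

-95


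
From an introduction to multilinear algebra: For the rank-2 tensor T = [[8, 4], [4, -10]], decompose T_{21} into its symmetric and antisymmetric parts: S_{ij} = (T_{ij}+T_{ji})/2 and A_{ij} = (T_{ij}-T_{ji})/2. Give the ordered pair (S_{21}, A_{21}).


T_{21} = 4
T_{12} = 4
S_{21} = (4 + 4)/2 = 8/2 = 4
A_{21} = (4 - 4)/2 = 0/2 = 0
Check: S + A = 4 + 0 = 4 = T_{21}.

(4, 0)


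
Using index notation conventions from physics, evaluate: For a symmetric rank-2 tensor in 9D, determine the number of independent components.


A symmetric rank-2 tensor in d dimensions has d(d+1)/2 independent components.
d = 9
d(d+1)/2 = 9 * 10 / 2 = 90 / 2 = 45

45


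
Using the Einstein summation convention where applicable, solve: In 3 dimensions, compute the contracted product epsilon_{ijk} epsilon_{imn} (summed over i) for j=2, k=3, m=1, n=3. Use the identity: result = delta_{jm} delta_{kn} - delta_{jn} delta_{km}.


Using the identity: epsilon_{ijk} epsilon_{imn} = delta_{jm} delta_{kn} - delta_{jn} delta_{km}.
delta_{21} = 0
delta_{33} = 1
delta_{23} = 0
delta_{31} = 0
Result = 0 * 1 - 0 * 0 = 0 - 0 = 0

0


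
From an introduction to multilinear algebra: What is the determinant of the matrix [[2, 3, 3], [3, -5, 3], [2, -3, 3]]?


Expanding along the first row, det(A) = a11*M_11 - a12*M_12 + a13*M_13, where M_1j is the (1,j) minor.
Minor M_11 = -5*3 - 3*-3 = -6
Minor M_12 = 3*3 - 3*2 = 3
Minor M_13 = 3*-3 - -5*2 = 1
det = 2*(-6) - 3*(3) + 3*(1)
    = -12 - 9 + 3
    = -18

-18


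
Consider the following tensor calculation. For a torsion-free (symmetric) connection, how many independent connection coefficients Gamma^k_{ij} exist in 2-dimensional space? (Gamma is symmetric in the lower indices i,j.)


Christoffel symbols Gamma^k_{ij} are symmetric in i,j, so there are d * d(d+1)/2 independent symbols.
d = 2
d(d+1)/2 = 2 * 3 / 2 = 3
Total = 2 * 3 = 6

6


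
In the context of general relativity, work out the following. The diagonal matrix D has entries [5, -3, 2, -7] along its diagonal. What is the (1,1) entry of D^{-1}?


For a diagonal matrix, the inverse has entries (D^{-1})_{ii} = 1/d_{ii}.
The diagonal entries are: d_{11} = 5, d_{22} = -3, d_{33} = 2, d_{44} = -7
We need (D^{-1})_{11} = 1/d_{11} = 1/5 = 1/5

1/5


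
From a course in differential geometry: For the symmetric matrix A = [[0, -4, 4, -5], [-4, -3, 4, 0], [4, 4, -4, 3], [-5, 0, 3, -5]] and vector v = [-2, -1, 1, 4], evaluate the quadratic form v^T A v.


First compute Av:
(Av)_1 = 0*-2 + -4*-1 + 4*1 + -5*4 = -12
(Av)_2 = -4*-2 + -3*-1 + 4*1 + 0*4 = 15
(Av)_3 = 4*-2 + 4*-1 + -4*1 + 3*4 = -4
(Av)_4 = -5*-2 + 0*-1 + 3*1 + -5*4 = -7
Av = [-12, 15, -4, -7]
Then v^T (Av) = -2*-12 + -1*15 + 1*-4 + 4*-7
= 24 + -15 + -4 + -28 = -23

-23


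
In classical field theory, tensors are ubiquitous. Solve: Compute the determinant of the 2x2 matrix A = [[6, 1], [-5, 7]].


For a 2x2 matrix [[a, b], [c, d]], det = a*d - b*c.
a = 6, b = 1, c = -5, d = 7
a*d = 6 * 7 = 42
b*c = 1 * -5 = -5
det = 42 - -5 = 47

47


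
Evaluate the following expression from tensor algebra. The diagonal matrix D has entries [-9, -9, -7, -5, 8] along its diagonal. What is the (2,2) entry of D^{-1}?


For a diagonal matrix, the inverse has entries (D^{-1})_{ii} = 1/d_{ii}.
The diagonal entries are: d_{11} = -9, d_{22} = -9, d_{33} = -7, d_{44} = -5, d_{55} = 8
We need (D^{-1})_{22} = 1/d_{22} = 1/-9 = -1/9

-1/9


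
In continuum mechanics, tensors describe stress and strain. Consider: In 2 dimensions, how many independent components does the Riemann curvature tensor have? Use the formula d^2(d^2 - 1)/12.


The Riemann tensor in d dimensions has d^2(d^2 - 1)/12 independent components.
d = 2, so d^2 = 4
d^2 - 1 = 3
d^2(d^2 - 1) = 4 * 3 = 12
Divide by 12: 12 / 12 = 1

1


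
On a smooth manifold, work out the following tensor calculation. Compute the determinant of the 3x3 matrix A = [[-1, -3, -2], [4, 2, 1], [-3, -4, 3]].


Expanding along the first row, det(A) = a11*M_11 - a12*M_12 + a13*M_13, where M_1j is the (1,j) minor.
Minor M_11 = 2*3 - 1*-4 = 10
Minor M_12 = 4*3 - 1*-3 = 15
Minor M_13 = 4*-4 - 2*-3 = -10
det = -1*(10) - -3*(15) + -2*(-10)
    = -10 - -45 + 20
    = 55

55


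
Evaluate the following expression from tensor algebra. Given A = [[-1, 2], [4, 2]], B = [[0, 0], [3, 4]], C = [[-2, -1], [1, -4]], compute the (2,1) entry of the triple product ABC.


(ABC)_{21} = sum_m (AB)_{2m} C_{m1}. First compute row 2 of AB.
(AB)_{21} = 4*0 + 2*3 = 6
(AB)_{22} = 4*0 + 2*4 = 8
Now contract with column 1 of C:
(AB)_{21} * C_{11} = 6 * -2 = -12
(AB)_{22} * C_{21} = 8 * 1 = 8
(ABC)_{21} = -12 + 8 = -4

-4


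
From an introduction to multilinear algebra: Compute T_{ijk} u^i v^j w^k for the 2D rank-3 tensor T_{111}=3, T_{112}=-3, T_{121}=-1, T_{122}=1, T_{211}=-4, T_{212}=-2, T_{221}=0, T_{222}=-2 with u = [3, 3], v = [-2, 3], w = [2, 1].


S = sum over i,j,k of T_{ijk} u_i v_j w_k. Expanding all 8 terms:
T_{111}*u_1*v_1*w_1 = 3*3*-2*2 = -36  (running total: -36)
T_{112}*u_1*v_1*w_2 = -3*3*-2*1 = 18  (running total: -18)
T_{121}*u_1*v_2*w_1 = -1*3*3*2 = -18  (running total: -36)
T_{122}*u_1*v_2*w_2 = 1*3*3*1 = 9  (running total: -27)
T_{211}*u_2*v_1*w_1 = -4*3*-2*2 = 48  (running total: 21)
T_{212}*u_2*v_1*w_2 = -2*3*-2*1 = 12  (running total: 33)
T_{221}*u_2*v_2*w_1 = 0*3*3*2 = 0  (running total: 33)
T_{222}*u_2*v_2*w_2 = -2*3*3*1 = -18  (running total: 15)
S = 15

15


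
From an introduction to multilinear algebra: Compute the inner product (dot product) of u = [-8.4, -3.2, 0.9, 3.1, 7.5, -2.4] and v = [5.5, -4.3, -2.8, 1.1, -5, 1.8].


The inner product u . v = sum of u_i * v_i.
Term-by-term: -8.4 * 5.5, -3.2 * -4.3, 0.9 * -2.8, 3.1 * 1.1, 7.5 * -5, -2.4 * 1.8
Products: -46.2, 13.76, -2.52, 3.41, -37.5, -4.32
Sum = -46.2 + 13.76 + -2.52 + 3.41 + -37.5 + -4.32 = -73.37

-73.37


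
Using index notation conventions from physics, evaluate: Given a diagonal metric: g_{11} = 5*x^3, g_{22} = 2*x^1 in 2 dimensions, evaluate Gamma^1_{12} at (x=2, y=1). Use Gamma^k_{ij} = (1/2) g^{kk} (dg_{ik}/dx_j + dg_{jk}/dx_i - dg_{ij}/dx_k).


For a diagonal metric, Gamma^k_{ij} = (1/2) g^{kk} (dg_{ik}/dx_j + dg_{jk}/dx_i - dg_{ij}/dx_k).
The metric is diagonal, so g_{ab} = 0 for a != b.
At the given point: g_{11} = 40, g_{22} = 4
g^{11} = 1/40
dg_{11}/dx_2 = dg_{11}/dx_2 = 0
dg_{21}/dx_1 = 0 (off-diagonal)
dg_{12}/dx_1 = 0 (off-diagonal)
Numerator = 0 + 0 - 0 = 0
Gamma^1_{12} = 0 / (2 * 40) = 0

0


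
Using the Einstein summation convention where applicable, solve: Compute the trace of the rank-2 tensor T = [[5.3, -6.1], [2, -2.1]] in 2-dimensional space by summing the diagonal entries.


The contraction (trace) of a rank-2 tensor is the sum of its diagonal elements.
Diagonal entries: A[1,1] = 5.3, A[2,2] = -2.1
Tr(A) = 5.3 + -2.1 = 3.2

3.2


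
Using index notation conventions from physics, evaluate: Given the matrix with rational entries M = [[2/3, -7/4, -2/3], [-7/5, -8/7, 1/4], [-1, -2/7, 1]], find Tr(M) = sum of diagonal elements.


The trace is the sum of diagonal entries.
Diagonal: M[1,1] = 2/3, M[2,2] = -8/7, M[3,3] = 1
Tr(M) = 2/3 + -8/7 + 1
Computing step by step:
After adding M[1,1]: 2/3
After adding M[2,2]: -10/21
After adding M[3,3]: 11/21
Tr(M) = 11/21

11/21


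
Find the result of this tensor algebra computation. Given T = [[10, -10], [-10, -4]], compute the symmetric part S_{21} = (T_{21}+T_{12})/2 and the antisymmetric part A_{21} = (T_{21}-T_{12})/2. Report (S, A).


T_{21} = -10
T_{12} = -10
S_{21} = (-10 + -10)/2 = -20/2 = -10
A_{21} = (-10 - -10)/2 = 0/2 = 0
Check: S + A = -10 + 0 = -10 = T_{21}.

(-10, 0)


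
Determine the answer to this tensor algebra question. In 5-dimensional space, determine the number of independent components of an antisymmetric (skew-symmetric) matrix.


An antisymmetric rank-2 tensor satisfies A_{ij} = -A_{ji}, so diagonal entries are zero.
The independent components are the upper-triangular entries: C(n, 2) = n(n-1)/2.
n = 5
C(5, 2) = 5 * 4 / 2 = 20 / 2 = 10

10


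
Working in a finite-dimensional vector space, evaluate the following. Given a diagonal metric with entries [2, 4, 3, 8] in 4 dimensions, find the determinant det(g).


For a diagonal metric, the determinant is the product of diagonal entries.
Diagonal entries: 2, 4, 3, 8
det(g) = 2 * 4 * 3 * 8 = 192

192


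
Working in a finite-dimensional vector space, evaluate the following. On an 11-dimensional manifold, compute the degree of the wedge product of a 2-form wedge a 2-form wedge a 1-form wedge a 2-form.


The degree of a wedge product is the sum of the degrees of the individual forms.
Degrees: 2, 2, 1, 2
Total degree = 2 + 2 + 1 + 2 = 7

7


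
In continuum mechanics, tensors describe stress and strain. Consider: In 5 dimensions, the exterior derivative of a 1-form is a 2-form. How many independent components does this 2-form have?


The exterior derivative of a p-form is a (p+1)-form.
Its number of independent components is C(n, p+1).
n = 5, p+1 = 2
C(5, 2) = 10

10


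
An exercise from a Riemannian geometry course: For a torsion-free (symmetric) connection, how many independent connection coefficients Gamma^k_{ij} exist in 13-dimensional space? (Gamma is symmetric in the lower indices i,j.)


Christoffel symbols Gamma^k_{ij} are symmetric in i,j, so there are d * d(d+1)/2 independent symbols.
d = 13
d(d+1)/2 = 13 * 14 / 2 = 91
Total = 13 * 91 = 1183

1183


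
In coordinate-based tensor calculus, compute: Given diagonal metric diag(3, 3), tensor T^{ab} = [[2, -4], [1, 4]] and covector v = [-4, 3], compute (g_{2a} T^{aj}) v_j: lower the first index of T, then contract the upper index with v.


Step 1: lower the first index. For a diagonal metric, g_{ia} T^{aj} = g_{ii} T^{ij} (no sum on i).
g_{22} = 3
S_2{}^1 = 3 * T^{21} = 3 * 1 = 3
S_2{}^2 = 3 * T^{22} = 3 * 4 = 12
Step 2: contract S_2{}^j with v_j.
S_2{}^1 * v_1 = 3 * -4 = -12
S_2{}^2 * v_2 = 12 * 3 = 36
Result = -12 + 36 = 24

24


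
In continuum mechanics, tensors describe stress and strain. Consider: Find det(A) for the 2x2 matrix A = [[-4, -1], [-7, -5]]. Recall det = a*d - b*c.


For a 2x2 matrix [[a, b], [c, d]], det = a*d - b*c.
a = -4, b = -1, c = -7, d = -5
a*d = -4 * -5 = 20
b*c = -1 * -7 = 7
det = 20 - 7 = 13

13


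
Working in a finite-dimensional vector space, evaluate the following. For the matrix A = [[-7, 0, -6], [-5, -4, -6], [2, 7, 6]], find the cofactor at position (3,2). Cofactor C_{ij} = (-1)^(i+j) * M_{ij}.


To find cofactor C_{32}, delete row 3 and column 2.
The resulting 2x2 submatrix is: [[-7, -6], [-5, -6]]
Minor M_{32} = -7*-6 - -6*-5
  = 42 - 30 = 12
Sign = (-1)^(3+2) = (-1)^5 = -1
Cofactor C_{32} = -1 * 12 = -12

-12


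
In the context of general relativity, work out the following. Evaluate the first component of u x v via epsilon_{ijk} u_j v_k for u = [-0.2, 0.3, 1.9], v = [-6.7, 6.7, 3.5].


(u x v)_1 = sum_{j,k} epsilon_{1jk} u_j v_k. Only permutations of (1,2,3) contribute; the two non-zero terms are:
eps_{123} u_2 v_3 = 1 * 0.3 * 3.5 = 1.05
eps_{132} u_3 v_2 = -1 * 1.9 * 6.7 = -12.73
(u x v)_1 = -11.68

-11.68


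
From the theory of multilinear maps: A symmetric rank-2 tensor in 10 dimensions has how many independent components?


A symmetric rank-2 tensor in d dimensions has d(d+1)/2 independent components.
d = 10
d(d+1)/2 = 10 * 11 / 2 = 110 / 2 = 55

55


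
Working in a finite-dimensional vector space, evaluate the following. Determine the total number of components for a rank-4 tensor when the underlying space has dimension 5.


The number of components of a rank-r tensor in d dimensions is d^r.
Here d = 5 and r = 4.
5^4 = 625

625


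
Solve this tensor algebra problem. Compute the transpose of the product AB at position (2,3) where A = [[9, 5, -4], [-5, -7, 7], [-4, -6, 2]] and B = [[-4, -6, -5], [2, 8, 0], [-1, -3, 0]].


(AB)^T_{ij} = (AB)_{ji} = sum_k A_{jk} B_{ki}.
For i=2, j=3 we need (AB)_{32}:
A_{31} * B_{12} = -4 * -6 = 24
A_{32} * B_{22} = -6 * 8 = -48
A_{33} * B_{32} = 2 * -3 = -6
Sum = 24 + -48 + -6 = -30

-30


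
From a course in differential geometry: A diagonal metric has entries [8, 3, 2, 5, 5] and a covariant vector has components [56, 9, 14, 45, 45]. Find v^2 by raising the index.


To raise an index with a diagonal metric: v^i = v_i / g_{ii}.
For index 2: v_2 = 9, g_{22} = 3
v^2 = 9 / 3 = 3

3


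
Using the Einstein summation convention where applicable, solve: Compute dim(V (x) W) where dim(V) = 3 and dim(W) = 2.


The dimension of a tensor product is the product of dimensions.
dim(V) = 3, dim(W) = 2
dim(V (x) W) = 3 * 2 = 6

6


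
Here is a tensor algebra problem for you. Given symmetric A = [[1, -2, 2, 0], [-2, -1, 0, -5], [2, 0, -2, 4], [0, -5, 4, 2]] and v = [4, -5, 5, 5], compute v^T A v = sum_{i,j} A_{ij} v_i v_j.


First compute Av:
(Av)_1 = 1*4 + -2*-5 + 2*5 + 0*5 = 24
(Av)_2 = -2*4 + -1*-5 + 0*5 + -5*5 = -28
(Av)_3 = 2*4 + 0*-5 + -2*5 + 4*5 = 18
(Av)_4 = 0*4 + -5*-5 + 4*5 + 2*5 = 55
Av = [24, -28, 18, 55]
Then v^T (Av) = 4*24 + -5*-28 + 5*18 + 5*55
= 96 + 140 + 90 + 275 = 601

601


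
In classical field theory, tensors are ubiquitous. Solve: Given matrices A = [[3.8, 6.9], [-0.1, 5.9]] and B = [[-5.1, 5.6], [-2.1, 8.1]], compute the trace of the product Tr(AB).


Tr(AB) = sum_i (AB)_{ii} where (AB)_{ii} = sum_k A_{ik} B_{ki}.
(AB)_{11} = 3.8*-5.1 + 6.9*-2.1 = -33.87
(AB)_{22} = -0.1*5.6 + 5.9*8.1 = 47.23
Tr(AB) = -33.87 + 47.23 = 13.36

13.36


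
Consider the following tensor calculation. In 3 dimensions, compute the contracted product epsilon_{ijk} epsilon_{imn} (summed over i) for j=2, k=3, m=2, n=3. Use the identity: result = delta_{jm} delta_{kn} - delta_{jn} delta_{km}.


Using the identity: epsilon_{ijk} epsilon_{imn} = delta_{jm} delta_{kn} - delta_{jn} delta_{km}.
delta_{22} = 1
delta_{33} = 1
delta_{23} = 0
delta_{32} = 0
Result = 1 * 1 - 0 * 0 = 1 - 0 = 1

1


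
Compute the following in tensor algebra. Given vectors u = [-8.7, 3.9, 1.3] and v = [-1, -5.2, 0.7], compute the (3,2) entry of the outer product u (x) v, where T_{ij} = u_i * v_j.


The outer product entry T_{ij} = u_i * v_j.
We need i=3, j=2.
u_3 = 1.3, v_2 = -5.2
T_{3,2} = 1.3 * -5.2 = -6.76

-6.76


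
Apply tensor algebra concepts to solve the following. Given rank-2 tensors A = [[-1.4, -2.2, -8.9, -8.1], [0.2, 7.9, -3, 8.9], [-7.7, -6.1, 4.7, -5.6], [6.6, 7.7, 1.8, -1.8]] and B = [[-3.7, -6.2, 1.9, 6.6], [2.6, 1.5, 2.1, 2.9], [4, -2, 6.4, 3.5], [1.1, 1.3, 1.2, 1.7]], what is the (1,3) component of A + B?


Tensor addition is component-wise: (A + B)_{ij} = A_{ij} + B_{ij}.
A_{13} = -8.9
B_{13} = 1.9
(A + B)_{13} = -8.9 + 1.9 = -7

-7
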